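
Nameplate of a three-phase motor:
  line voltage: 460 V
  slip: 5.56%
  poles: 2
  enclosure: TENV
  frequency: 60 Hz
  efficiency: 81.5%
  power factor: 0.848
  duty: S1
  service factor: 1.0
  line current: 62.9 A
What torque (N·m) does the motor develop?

97.3 N·m

P_in = √3·V·I·cosφ = 1.732 × 460 × 62.9 × 0.848 = 42496 W
P_out = η·P_in = 0.815 × 42496 = 34634 W
n_s = 120×60/2 = 3600 rpm; n = 3600×(1−0.0556) = 3400 rpm
ω = 2π×3400/60 = 356 rad/s
τ = P_out/ω = 34634/356 = 97.3 N·m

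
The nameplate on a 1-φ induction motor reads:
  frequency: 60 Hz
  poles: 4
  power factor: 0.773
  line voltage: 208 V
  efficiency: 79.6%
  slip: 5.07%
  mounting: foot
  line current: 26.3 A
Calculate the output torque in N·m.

18.8 N·m

P_in = V·I·cosφ = 208 × 26.3 × 0.773 = 4229 W
P_out = η·P_in = 0.796 × 4229 = 3366 W
n_s = 120×60/4 = 1800 rpm; n = 1800×(1−0.0507) = 1709 rpm
ω = 2π×1709/60 = 179 rad/s
τ = P_out/ω = 3366/179 = 18.8 N·m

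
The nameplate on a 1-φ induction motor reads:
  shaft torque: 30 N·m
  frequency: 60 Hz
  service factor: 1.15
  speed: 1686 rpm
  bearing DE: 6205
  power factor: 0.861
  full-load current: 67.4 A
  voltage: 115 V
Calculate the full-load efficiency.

79.4 %

ω = 2π × 1686/60 = 176.6 rad/s; P_out = τω = 30 × 176.6 = 5298 W
P_in = V·I·cosφ = 115 × 67.4 × 0.861 = 6674 W
η = P_out / P_in = 5298 / 6674 = 0.794 = 79.4%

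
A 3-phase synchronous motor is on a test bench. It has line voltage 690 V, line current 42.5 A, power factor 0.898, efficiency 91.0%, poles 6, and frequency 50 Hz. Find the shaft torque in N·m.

P_in = √3·V·I·cosφ = 1.732 × 690 × 42.5 × 0.898 = 45610 W
P_out = η·P_in = 0.91 × 45610 = 41505 W
n = n_s = 120×50/6 = 1000 rpm (synchronous)
ω = 2π×1000/60 = 104.7 rad/s
τ = P_out/ω = 41505/104.7 = 396 N·m

396 N·m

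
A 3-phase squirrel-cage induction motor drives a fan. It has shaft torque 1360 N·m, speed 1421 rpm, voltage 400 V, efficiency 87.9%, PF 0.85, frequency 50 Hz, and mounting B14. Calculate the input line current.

ω = 2π×1421/60 = 148.8 rad/s; P_out = τω = 1360 × 148.8 = 202368 W
P_in = P_out / η = 202368 / 0.879 = 230225 W
I_L = P_in / (√3·V_L·cosφ) = 230225 / (1.732 × 400 × 0.85) = 391 A

391 A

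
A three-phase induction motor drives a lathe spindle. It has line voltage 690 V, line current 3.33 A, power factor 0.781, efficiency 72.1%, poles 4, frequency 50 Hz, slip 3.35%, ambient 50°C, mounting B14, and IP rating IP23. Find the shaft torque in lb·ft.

P_in = √3·V·I·cosφ = 1.732 × 690 × 3.33 × 0.781 = 3108 W
P_out = η·P_in = 0.721 × 3108 = 2241 W
n_s = 120×50/4 = 1500 rpm; n = 1500×(1−0.0335) = 1450 rpm
ω = 2π×1450/60 = 151.8 rad/s
τ = P_out/ω = 2241/151.8 = 14.76 N·m
In lb·ft: 14.76/1.356 = 10.9 lb·ft

10.9 lb·ft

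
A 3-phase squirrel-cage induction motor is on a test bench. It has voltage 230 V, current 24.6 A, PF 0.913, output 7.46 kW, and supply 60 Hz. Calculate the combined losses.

1490 W

P_in = √3·V·I·cosφ = 1.732×230×24.6×0.913 = 8947 W
P_out = 7460 W
Losses = P_in − P_out = 8947 − 7460 = 1487 W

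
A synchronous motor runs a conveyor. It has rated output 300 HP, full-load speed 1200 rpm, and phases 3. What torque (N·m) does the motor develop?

P_out = 300 × 746 = 223800 W
ω = 2π × 1200/60 = 125.7 rad/s
τ = P_out/ω = 223800/125.7 = 1780 N·m

1780 N·m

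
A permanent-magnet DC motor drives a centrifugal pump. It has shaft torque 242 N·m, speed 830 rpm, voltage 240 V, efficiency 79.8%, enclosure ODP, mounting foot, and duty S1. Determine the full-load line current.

ω = 2π×830/60 = 86.92 rad/s; P_out = τω = 242 × 86.92 = 21035 W
P_in = P_out / η = 21035 / 0.798 = 26360 W
I = P_in / V = 26360 / 240 = 110 A

110 A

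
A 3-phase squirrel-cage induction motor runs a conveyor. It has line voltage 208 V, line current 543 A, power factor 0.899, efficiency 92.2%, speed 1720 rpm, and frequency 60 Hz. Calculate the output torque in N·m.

P_in = √3·V·I·cosφ = 1.732 × 208 × 543 × 0.899 = 175861 W
P_out = η·P_in = 0.922 × 175861 = 162144 W
n = 1720 rpm
ω = 2π×1720/60 = 180.1 rad/s
τ = P_out/ω = 162144/180.1 = 900 N·m

900 N·m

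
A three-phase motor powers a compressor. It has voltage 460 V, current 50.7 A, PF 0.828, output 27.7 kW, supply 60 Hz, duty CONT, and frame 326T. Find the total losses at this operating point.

P_in = √3·V·I·cosφ = 1.732×460×50.7×0.828 = 33446 W
P_out = 27700 W
Losses = P_in − P_out = 33446 − 27700 = 5746 W

5750 W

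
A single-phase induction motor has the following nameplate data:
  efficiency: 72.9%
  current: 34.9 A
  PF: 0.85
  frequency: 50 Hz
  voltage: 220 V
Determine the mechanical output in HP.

P_in = V·I·cosφ = 220 × 34.9 × 0.85 = 6526 W
P_out = η·P_in = 0.729 × 6526 = 4757 W
= 4757/746 = 6.38 HP

6.38 HP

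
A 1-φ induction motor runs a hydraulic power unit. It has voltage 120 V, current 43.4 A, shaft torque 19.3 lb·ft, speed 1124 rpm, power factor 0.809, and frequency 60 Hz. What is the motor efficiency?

73.1 %

τ = 19.3 lb·ft × 1.356 = 26.17 N·m
ω = 2π × 1124/60 = 117.7 rad/s; P_out = τω = 26.17 × 117.7 = 3080 W
P_in = V·I·cosφ = 120 × 43.4 × 0.809 = 4213 W
η = P_out / P_in = 3080 / 4213 = 0.731 = 73.1%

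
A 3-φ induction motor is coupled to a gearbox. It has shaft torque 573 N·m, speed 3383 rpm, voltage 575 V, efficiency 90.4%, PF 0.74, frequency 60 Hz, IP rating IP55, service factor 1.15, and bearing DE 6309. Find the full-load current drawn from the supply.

ω = 2π×3383/60 = 354.3 rad/s; P_out = τω = 573 × 354.3 = 203014 W
P_in = P_out / η = 203014 / 0.904 = 224573 W
I_L = P_in / (√3·V_L·cosφ) = 224573 / (1.732 × 575 × 0.74) = 305 A

305 A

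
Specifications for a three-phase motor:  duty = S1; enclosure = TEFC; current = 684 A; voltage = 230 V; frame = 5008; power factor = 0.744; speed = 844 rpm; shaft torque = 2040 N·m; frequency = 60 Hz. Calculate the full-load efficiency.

ω = 2π × 844/60 = 88.38 rad/s; P_out = τω = 2040 × 88.38 = 180295 W
P_in = √3·V_L·I_L·cosφ = 1.732 × 230 × 684 × 0.744 = 202724 W
η = P_out / P_in = 180295 / 202724 = 0.889 = 88.9%

88.9 %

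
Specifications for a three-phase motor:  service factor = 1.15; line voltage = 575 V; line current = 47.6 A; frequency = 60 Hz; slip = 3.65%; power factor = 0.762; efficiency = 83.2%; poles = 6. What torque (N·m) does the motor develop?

248 N·m

P_in = √3·V·I·cosφ = 1.732 × 575 × 47.6 × 0.762 = 36122 W
P_out = η·P_in = 0.832 × 36122 = 30054 W
n_s = 120×60/6 = 1200 rpm; n = 1200×(1−0.0365) = 1156 rpm
ω = 2π×1156/60 = 121.1 rad/s
τ = P_out/ω = 30054/121.1 = 248 N·m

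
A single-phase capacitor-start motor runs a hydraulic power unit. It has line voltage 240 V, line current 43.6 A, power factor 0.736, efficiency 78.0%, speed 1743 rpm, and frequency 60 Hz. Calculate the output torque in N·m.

P_in = V·I·cosφ = 240 × 43.6 × 0.736 = 7702 W
P_out = η·P_in = 0.78 × 7702 = 6008 W
n = 1743 rpm
ω = 2π×1743/60 = 182.5 rad/s
τ = P_out/ω = 6008/182.5 = 32.9 N·m

32.9 N·m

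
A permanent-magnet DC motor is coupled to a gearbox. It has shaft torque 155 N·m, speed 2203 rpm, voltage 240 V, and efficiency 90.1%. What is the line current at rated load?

165 A

ω = 2π×2203/60 = 230.7 rad/s; P_out = τω = 155 × 230.7 = 35759 W
P_in = P_out / η = 35759 / 0.901 = 39688 W
I = P_in / V = 39688 / 240 = 165 A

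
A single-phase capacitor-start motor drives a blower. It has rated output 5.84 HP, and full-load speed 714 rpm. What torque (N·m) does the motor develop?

58.3 N·m

P_out = 5.84 × 746 = 4357 W
ω = 2π × 714/60 = 74.77 rad/s
τ = P_out/ω = 4357/74.77 = 58.3 N·m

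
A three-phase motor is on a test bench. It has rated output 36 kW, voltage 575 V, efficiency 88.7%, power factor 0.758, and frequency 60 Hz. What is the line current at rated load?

P_out = 36 kW = 36000 W
P_in = P_out / η = 36000 / 0.887 = 40586 W
I_L = P_in / (√3·V_L·cosφ) = 40586 / (1.732 × 575 × 0.758) = 53.8 A

53.8 A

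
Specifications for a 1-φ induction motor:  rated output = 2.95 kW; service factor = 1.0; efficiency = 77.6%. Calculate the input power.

P_out = 2950 W
P_in = P_out/η = 2950/0.776 = 3802 W = 3.8 kW

3.8 kW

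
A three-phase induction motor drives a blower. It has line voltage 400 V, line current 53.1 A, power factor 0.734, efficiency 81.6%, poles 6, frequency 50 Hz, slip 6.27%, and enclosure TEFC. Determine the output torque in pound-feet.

P_in = √3·V·I·cosφ = 1.732 × 400 × 53.1 × 0.734 = 27002 W
P_out = η·P_in = 0.816 × 27002 = 22034 W
n_s = 120×50/6 = 1000 rpm; n = 1000×(1−0.0627) = 937 rpm
ω = 2π×937/60 = 98.12 rad/s
τ = P_out/ω = 22034/98.12 = 224.6 N·m
In lb·ft: 224.6/1.356 = 166 lb·ft

166 lb·ft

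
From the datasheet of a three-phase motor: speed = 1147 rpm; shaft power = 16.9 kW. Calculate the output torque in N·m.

ω = 2π × 1147/60 = 120.1 rad/s
τ = P/ω = 16900/120.1 = 141 N·m

141 N·m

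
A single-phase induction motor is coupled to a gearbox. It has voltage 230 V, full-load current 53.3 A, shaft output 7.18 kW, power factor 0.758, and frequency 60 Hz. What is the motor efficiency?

77.3 %

P_out = 7.18 kW = 7180 W
P_in = V·I·cosφ = 230 × 53.3 × 0.758 = 9292 W
η = P_out / P_in = 7180 / 9292 = 0.773 = 77.3%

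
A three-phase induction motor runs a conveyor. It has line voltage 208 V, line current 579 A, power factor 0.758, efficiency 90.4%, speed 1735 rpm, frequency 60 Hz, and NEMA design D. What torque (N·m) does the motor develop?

787 N·m

P_in = √3·V·I·cosφ = 1.732 × 208 × 579 × 0.758 = 158110 W
P_out = η·P_in = 0.904 × 158110 = 142931 W
n = 1735 rpm
ω = 2π×1735/60 = 181.7 rad/s
τ = P_out/ω = 142931/181.7 = 787 N·m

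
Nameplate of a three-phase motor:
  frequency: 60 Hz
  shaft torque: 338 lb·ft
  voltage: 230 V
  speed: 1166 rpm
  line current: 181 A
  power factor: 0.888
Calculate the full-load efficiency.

87.4 %

τ = 338 lb·ft × 1.356 = 458.3 N·m
ω = 2π × 1166/60 = 122.1 rad/s; P_out = τω = 458.3 × 122.1 = 55958 W
P_in = √3·V_L·I_L·cosφ = 1.732 × 230 × 181 × 0.888 = 64028 W
η = P_out / P_in = 55958 / 64028 = 0.874 = 87.4%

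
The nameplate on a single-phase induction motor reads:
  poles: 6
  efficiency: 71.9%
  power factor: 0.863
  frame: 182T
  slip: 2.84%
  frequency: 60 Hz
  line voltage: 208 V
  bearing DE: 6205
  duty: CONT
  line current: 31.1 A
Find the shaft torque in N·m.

P_in = V·I·cosφ = 208 × 31.1 × 0.863 = 5583 W
P_out = η·P_in = 0.719 × 5583 = 4014 W
n_s = 120×60/6 = 1200 rpm; n = 1200×(1−0.0284) = 1166 rpm
ω = 2π×1166/60 = 122.1 rad/s
τ = P_out/ω = 4014/122.1 = 32.9 N·m

32.9 N·m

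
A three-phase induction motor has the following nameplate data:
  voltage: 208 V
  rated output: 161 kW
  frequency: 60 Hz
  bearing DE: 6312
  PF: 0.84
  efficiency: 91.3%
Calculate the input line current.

583 A

P_out = 161 kW = 161000 W
P_in = P_out / η = 161000 / 0.913 = 176342 W
I_L = P_in / (√3·V_L·cosφ) = 176342 / (1.732 × 208 × 0.84) = 583 A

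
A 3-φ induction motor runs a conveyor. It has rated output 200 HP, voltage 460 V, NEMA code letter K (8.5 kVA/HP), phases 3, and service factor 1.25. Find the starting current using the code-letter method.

2130 A

S_LR = 8.5 × 200 = 1700 kVA
I_LR = S_LR/(√3·V_L) = 1700000/(1.732×460) = 2130 A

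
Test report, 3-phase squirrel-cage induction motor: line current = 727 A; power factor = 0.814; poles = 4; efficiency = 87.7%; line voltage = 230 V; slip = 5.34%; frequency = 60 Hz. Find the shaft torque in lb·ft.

P_in = √3·V·I·cosφ = 1.732 × 230 × 727 × 0.814 = 235741 W
P_out = η·P_in = 0.877 × 235741 = 206745 W
n_s = 120×60/4 = 1800 rpm; n = 1800×(1−0.0534) = 1704 rpm
ω = 2π×1704/60 = 178.4 rad/s
τ = P_out/ω = 206745/178.4 = 1159 N·m
In lb·ft: 1159/1.356 = 855 lb·ft

855 lb·ft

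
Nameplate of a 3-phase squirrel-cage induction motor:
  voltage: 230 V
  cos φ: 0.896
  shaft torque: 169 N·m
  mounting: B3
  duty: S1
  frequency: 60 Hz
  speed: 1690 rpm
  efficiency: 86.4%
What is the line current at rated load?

97 A

ω = 2π×1690/60 = 177 rad/s; P_out = τω = 169 × 177 = 29913 W
P_in = P_out / η = 29913 / 0.864 = 34622 W
I_L = P_in / (√3·V_L·cosφ) = 34622 / (1.732 × 230 × 0.896) = 97 A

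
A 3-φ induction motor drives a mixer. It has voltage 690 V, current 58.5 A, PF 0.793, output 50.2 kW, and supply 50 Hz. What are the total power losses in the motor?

P_in = √3·V·I·cosφ = 1.732×690×58.5×0.793 = 55440 W
P_out = 50200 W
Losses = P_in − P_out = 55440 − 50200 = 5240 W

5.24 kW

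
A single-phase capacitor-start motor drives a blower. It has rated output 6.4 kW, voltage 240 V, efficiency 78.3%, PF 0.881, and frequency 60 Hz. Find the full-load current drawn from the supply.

P_out = 6.4 kW = 6400 W
P_in = P_out / η = 6400 / 0.783 = 8174 W
I = P_in / (V·cosφ) = 8174 / (240 × 0.881) = 38.7 A

38.7 A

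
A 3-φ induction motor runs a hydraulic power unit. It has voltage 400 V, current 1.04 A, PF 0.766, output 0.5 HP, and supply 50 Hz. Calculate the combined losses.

179 W

P_in = √3·V·I·cosφ = 1.732×400×1.04×0.766 = 552 W
P_out = 0.5×746 = 373 W
Losses = P_in − P_out = 552 − 373 = 179 W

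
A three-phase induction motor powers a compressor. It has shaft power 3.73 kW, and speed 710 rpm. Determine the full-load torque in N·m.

50.2 N·m

ω = 2π × 710/60 = 74.35 rad/s
τ = P/ω = 3730/74.35 = 50.2 N·m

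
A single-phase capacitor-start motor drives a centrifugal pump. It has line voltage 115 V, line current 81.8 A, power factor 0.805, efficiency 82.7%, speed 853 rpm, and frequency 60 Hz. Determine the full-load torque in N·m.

70.1 N·m

P_in = V·I·cosφ = 115 × 81.8 × 0.805 = 7573 W
P_out = η·P_in = 0.827 × 7573 = 6263 W
n = 853 rpm
ω = 2π×853/60 = 89.33 rad/s
τ = P_out/ω = 6263/89.33 = 70.1 N·m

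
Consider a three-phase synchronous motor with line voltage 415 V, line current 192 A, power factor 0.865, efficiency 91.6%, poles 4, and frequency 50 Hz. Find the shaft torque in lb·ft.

513 lb·ft

P_in = √3·V·I·cosφ = 1.732 × 415 × 192 × 0.865 = 119375 W
P_out = η·P_in = 0.916 × 119375 = 109348 W
n = n_s = 120×50/4 = 1500 rpm (synchronous)
ω = 2π×1500/60 = 157.1 rad/s
τ = P_out/ω = 109348/157.1 = 696 N·m
In lb·ft: 696/1.356 = 513 lb·ft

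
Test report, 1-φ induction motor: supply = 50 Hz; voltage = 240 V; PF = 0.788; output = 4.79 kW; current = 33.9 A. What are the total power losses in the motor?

1.62 kW

P_in = V·I·cosφ = 240×33.9×0.788 = 6411 W
P_out = 4790 W
Losses = P_in − P_out = 6411 − 4790 = 1621 W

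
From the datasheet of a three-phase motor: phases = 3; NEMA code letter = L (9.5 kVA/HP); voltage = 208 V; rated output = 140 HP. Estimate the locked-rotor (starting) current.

S_LR = 9.5 × 140 = 1330 kVA
I_LR = S_LR/(√3·V_L) = 1330000/(1.732×208) = 3690 A

3690 A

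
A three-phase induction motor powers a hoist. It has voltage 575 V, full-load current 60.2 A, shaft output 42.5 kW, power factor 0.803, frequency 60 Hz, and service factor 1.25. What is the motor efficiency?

P_out = 42.5 kW = 42500 W
P_in = √3·V_L·I_L·cosφ = 1.732 × 575 × 60.2 × 0.803 = 48142 W
η = P_out / P_in = 42500 / 48142 = 0.883 = 88.3%

88.3 %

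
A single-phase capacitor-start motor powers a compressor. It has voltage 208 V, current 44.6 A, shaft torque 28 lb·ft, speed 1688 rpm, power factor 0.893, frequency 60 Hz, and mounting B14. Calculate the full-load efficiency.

81.0 %

τ = 28 lb·ft × 1.356 = 37.97 N·m
ω = 2π × 1688/60 = 176.8 rad/s; P_out = τω = 37.97 × 176.8 = 6713 W
P_in = V·I·cosφ = 208 × 44.6 × 0.893 = 8284 W
η = P_out / P_in = 6713 / 8284 = 0.810 = 81.0%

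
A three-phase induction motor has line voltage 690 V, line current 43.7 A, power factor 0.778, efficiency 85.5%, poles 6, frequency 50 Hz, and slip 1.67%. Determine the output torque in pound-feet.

P_in = √3·V·I·cosφ = 1.732 × 690 × 43.7 × 0.778 = 40631 W
P_out = η·P_in = 0.855 × 40631 = 34740 W
n_s = 120×50/6 = 1000 rpm; n = 1000×(1−0.0167) = 983 rpm
ω = 2π×983/60 = 102.9 rad/s
τ = P_out/ω = 34740/102.9 = 337.6 N·m
In lb·ft: 337.6/1.356 = 249 lb·ft

249 lb·ft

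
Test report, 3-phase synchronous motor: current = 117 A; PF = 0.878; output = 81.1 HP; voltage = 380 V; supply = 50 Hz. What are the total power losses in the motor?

P_in = √3·V·I·cosφ = 1.732×380×117×0.878 = 67610 W
P_out = 81.1×746 = 60501 W
Losses = P_in − P_out = 67610 − 60501 = 7109 W

7.11 kW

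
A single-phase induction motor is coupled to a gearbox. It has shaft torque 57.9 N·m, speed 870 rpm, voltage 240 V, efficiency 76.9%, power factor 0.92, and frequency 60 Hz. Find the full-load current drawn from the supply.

ω = 2π×870/60 = 91.11 rad/s; P_out = τω = 57.9 × 91.11 = 5275 W
P_in = P_out / η = 5275 / 0.769 = 6860 W
I = P_in / (V·cosφ) = 6860 / (240 × 0.92) = 31.1 A

31.1 A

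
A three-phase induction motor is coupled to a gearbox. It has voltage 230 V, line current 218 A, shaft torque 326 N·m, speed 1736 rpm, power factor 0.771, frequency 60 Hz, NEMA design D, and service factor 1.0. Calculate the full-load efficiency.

88.5 %

ω = 2π × 1736/60 = 181.8 rad/s; P_out = τω = 326 × 181.8 = 59267 W
P_in = √3·V_L·I_L·cosφ = 1.732 × 230 × 218 × 0.771 = 66956 W
η = P_out / P_in = 59267 / 66956 = 0.885 = 88.5%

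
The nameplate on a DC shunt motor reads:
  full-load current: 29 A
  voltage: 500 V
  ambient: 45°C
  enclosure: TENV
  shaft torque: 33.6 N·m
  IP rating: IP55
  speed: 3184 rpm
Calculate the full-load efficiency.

ω = 2π × 3184/60 = 333.4 rad/s; P_out = τω = 33.6 × 333.4 = 11202 W
P_in = V·I = 500 × 29 = 14500 W
η = P_out / P_in = 11202 / 14500 = 0.773 = 77.3%

77.3 %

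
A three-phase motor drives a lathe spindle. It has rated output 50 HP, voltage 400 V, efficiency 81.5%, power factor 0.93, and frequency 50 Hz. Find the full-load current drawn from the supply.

P_out = 50 × 746 = 37300 W
P_in = P_out / η = 37300 / 0.815 = 45767 W
I_L = P_in / (√3·V_L·cosφ) = 45767 / (1.732 × 400 × 0.93) = 71 A

71 A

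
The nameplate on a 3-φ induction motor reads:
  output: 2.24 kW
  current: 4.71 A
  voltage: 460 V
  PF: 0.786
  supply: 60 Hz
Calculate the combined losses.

710 W

P_in = √3·V·I·cosφ = 1.732×460×4.71×0.786 = 2950 W
P_out = 2240 W
Losses = P_in − P_out = 2950 − 2240 = 710 W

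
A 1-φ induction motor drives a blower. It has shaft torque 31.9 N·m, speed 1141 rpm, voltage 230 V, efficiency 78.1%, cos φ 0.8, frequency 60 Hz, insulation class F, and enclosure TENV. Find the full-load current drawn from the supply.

26.5 A

ω = 2π×1141/60 = 119.5 rad/s; P_out = τω = 31.9 × 119.5 = 3812 W
P_in = P_out / η = 3812 / 0.781 = 4881 W
I = P_in / (V·cosφ) = 4881 / (230 × 0.8) = 26.5 A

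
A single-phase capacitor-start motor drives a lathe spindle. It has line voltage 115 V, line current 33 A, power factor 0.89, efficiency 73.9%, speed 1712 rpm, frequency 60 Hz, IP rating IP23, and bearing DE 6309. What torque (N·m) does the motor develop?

P_in = V·I·cosφ = 115 × 33 × 0.89 = 3378 W
P_out = η·P_in = 0.739 × 3378 = 2496 W
n = 1712 rpm
ω = 2π×1712/60 = 179.3 rad/s
τ = P_out/ω = 2496/179.3 = 13.9 N·m

13.9 N·m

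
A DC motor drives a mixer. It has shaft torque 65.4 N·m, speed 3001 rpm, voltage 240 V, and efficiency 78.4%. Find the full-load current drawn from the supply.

109 A

ω = 2π×3001/60 = 314.3 rad/s; P_out = τω = 65.4 × 314.3 = 20555 W
P_in = P_out / η = 20555 / 0.784 = 26218 W
I = P_in / V = 26218 / 240 = 109 A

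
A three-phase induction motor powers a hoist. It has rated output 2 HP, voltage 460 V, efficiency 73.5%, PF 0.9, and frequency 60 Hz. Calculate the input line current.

P_out = 2 × 746 = 1492 W
P_in = P_out / η = 1492 / 0.735 = 2030 W
I_L = P_in / (√3·V_L·cosφ) = 2030 / (1.732 × 460 × 0.9) = 2.83 A

2.83 A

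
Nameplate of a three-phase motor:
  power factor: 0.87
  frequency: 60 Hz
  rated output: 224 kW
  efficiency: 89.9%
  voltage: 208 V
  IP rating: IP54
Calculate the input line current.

795 A

P_out = 224 kW = 224000 W
P_in = P_out / η = 224000 / 0.899 = 249166 W
I_L = P_in / (√3·V_L·cosφ) = 249166 / (1.732 × 208 × 0.87) = 795 A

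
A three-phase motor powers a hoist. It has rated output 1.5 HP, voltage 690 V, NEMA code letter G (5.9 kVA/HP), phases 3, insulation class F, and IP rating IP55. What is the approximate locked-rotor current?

S_LR = 5.9 × 1.5 = 8.85 kVA
I_LR = S_LR/(√3·V_L) = 8850/(1.732×690) = 7.41 A

7.41 A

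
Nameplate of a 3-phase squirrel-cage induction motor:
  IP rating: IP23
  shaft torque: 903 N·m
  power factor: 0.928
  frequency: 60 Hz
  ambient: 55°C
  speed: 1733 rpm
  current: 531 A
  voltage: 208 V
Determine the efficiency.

ω = 2π × 1733/60 = 181.5 rad/s; P_out = τω = 903 × 181.5 = 163895 W
P_in = √3·V_L·I_L·cosφ = 1.732 × 208 × 531 × 0.928 = 177523 W
η = P_out / P_in = 163895 / 177523 = 0.923 = 92.3%

92.3 %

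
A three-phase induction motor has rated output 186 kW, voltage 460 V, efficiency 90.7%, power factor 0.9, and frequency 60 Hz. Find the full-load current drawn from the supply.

P_out = 186 kW = 186000 W
P_in = P_out / η = 186000 / 0.907 = 205072 W
I_L = P_in / (√3·V_L·cosφ) = 205072 / (1.732 × 460 × 0.9) = 286 A

286 A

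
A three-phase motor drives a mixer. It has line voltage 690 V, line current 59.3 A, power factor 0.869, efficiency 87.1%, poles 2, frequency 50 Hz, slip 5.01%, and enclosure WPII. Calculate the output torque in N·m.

P_in = √3·V·I·cosφ = 1.732 × 690 × 59.3 × 0.869 = 61585 W
P_out = η·P_in = 0.871 × 61585 = 53641 W
n_s = 120×50/2 = 3000 rpm; n = 3000×(1−0.0501) = 2850 rpm
ω = 2π×2850/60 = 298.5 rad/s
τ = P_out/ω = 53641/298.5 = 180 N·m

180 N·m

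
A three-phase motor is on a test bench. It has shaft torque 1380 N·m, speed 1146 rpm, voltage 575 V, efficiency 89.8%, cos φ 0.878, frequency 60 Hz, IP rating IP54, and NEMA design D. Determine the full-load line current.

211 A

ω = 2π×1146/60 = 120 rad/s; P_out = τω = 1380 × 120 = 165600 W
P_in = P_out / η = 165600 / 0.898 = 184410 W
I_L = P_in / (√3·V_L·cosφ) = 184410 / (1.732 × 575 × 0.878) = 211 A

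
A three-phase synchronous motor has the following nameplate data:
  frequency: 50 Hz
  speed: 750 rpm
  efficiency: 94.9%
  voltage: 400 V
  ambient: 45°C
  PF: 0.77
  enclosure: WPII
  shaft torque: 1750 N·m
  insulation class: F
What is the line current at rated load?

ω = 2π×750/60 = 78.54 rad/s; P_out = τω = 1750 × 78.54 = 137445 W
P_in = P_out / η = 137445 / 0.949 = 144831 W
I_L = P_in / (√3·V_L·cosφ) = 144831 / (1.732 × 400 × 0.77) = 271 A

271 A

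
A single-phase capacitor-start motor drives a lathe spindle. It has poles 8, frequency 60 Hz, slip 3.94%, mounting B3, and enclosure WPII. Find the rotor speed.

865 rpm

n_s = 120f/p = 120×60/8 = 900 rpm
n = n_s(1 − s) = 900 × (1 − 0.0394) = 865 rpm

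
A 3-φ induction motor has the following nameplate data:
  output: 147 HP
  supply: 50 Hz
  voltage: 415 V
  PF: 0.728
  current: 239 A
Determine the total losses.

P_in = √3·V·I·cosφ = 1.732×415×239×0.728 = 125062 W
P_out = 147×746 = 109662 W
Losses = P_in − P_out = 125062 − 109662 = 15400 W

15.4 kW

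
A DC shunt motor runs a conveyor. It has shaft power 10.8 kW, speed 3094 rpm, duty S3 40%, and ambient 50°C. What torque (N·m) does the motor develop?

33.3 N·m

ω = 2π × 3094/60 = 324 rad/s
τ = P/ω = 10800/324 = 33.3 N·m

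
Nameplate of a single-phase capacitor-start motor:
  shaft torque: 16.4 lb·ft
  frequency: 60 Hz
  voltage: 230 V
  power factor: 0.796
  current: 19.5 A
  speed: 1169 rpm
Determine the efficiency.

τ = 16.4 lb·ft × 1.356 = 22.24 N·m
ω = 2π × 1169/60 = 122.4 rad/s; P_out = τω = 22.24 × 122.4 = 2722 W
P_in = V·I·cosφ = 230 × 19.5 × 0.796 = 3570 W
η = P_out / P_in = 2722 / 3570 = 0.762 = 76.2%

76.2 %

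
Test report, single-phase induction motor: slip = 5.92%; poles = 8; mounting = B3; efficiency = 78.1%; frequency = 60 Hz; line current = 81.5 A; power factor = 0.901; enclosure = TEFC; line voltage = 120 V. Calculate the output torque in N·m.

77.6 N·m

P_in = V·I·cosφ = 120 × 81.5 × 0.901 = 8812 W
P_out = η·P_in = 0.781 × 8812 = 6882 W
n_s = 120×60/8 = 900 rpm; n = 900×(1−0.0592) = 847 rpm
ω = 2π×847/60 = 88.7 rad/s
τ = P_out/ω = 6882/88.7 = 77.6 N·m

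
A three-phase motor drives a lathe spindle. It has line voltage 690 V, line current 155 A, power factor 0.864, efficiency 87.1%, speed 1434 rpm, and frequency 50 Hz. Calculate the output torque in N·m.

928 N·m

P_in = √3·V·I·cosφ = 1.732 × 690 × 155 × 0.864 = 160045 W
P_out = η·P_in = 0.871 × 160045 = 139399 W
n = 1434 rpm
ω = 2π×1434/60 = 150.2 rad/s
τ = P_out/ω = 139399/150.2 = 928 N·m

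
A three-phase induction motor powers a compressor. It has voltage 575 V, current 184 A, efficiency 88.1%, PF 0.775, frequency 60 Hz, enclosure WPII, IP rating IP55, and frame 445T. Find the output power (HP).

168 HP

P_in = √3·V·I·cosφ = 1.732 × 575 × 184 × 0.775 = 142015 W
P_out = η·P_in = 0.881 × 142015 = 125115 W
= 125115/746 = 168 HP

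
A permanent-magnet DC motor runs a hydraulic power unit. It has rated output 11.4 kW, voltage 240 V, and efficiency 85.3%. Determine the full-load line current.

P_out = 11.4 kW = 11400 W
P_in = P_out / η = 11400 / 0.853 = 13365 W
I = P_in / V = 13365 / 240 = 55.7 A

55.7 A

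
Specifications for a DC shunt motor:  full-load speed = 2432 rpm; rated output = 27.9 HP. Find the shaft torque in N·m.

81.7 N·m

P_out = 27.9 × 746 = 20813 W
ω = 2π × 2432/60 = 254.7 rad/s
τ = P_out/ω = 20813/254.7 = 81.7 N·m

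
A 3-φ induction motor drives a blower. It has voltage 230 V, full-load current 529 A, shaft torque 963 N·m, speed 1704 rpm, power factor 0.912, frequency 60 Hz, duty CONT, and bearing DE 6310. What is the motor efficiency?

ω = 2π × 1704/60 = 178.4 rad/s; P_out = τω = 963 × 178.4 = 171799 W
P_in = √3·V_L·I_L·cosφ = 1.732 × 230 × 529 × 0.912 = 192188 W
η = P_out / P_in = 171799 / 192188 = 0.894 = 89.4%

89.4 %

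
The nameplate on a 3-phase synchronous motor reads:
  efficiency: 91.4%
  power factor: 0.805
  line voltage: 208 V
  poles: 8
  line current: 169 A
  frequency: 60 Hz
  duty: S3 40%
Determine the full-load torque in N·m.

P_in = √3·V·I·cosφ = 1.732 × 208 × 169 × 0.805 = 49011 W
P_out = η·P_in = 0.914 × 49011 = 44796 W
n = n_s = 120×60/8 = 900 rpm (synchronous)
ω = 2π×900/60 = 94.25 rad/s
τ = P_out/ω = 44796/94.25 = 475 N·m

475 N·m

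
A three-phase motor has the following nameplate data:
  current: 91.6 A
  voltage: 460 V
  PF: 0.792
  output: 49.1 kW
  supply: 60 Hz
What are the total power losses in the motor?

P_in = √3·V·I·cosφ = 1.732×460×91.6×0.792 = 57800 W
P_out = 49100 W
Losses = P_in − P_out = 57800 − 49100 = 8700 W

8.7 kW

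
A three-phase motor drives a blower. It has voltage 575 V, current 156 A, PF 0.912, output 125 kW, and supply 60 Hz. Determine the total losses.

P_in = √3·V·I·cosφ = 1.732×575×156×0.912 = 141689 W
P_out = 125000 W
Losses = P_in − P_out = 141689 − 125000 = 16689 W

16.7 kW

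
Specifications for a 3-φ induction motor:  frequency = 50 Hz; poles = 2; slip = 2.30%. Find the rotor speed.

n_s = 120f/p = 120×50/2 = 3000 rpm
n = n_s(1 − s) = 3000 × (1 − 0.023) = 2931 rpm

2931 rpm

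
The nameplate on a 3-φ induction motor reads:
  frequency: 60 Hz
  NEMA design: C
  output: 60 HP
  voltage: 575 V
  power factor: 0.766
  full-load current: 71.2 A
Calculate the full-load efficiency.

P_out = 60 × 746 = 44760 W
P_in = √3·V_L·I_L·cosφ = 1.732 × 575 × 71.2 × 0.766 = 54316 W
η = P_out / P_in = 44760 / 54316 = 0.824 = 82.4%

82.4 %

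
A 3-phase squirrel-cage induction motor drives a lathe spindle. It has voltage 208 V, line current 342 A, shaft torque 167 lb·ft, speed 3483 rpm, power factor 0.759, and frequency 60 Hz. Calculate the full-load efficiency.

88.3 %

τ = 167 lb·ft × 1.356 = 226.5 N·m
ω = 2π × 3483/60 = 364.7 rad/s; P_out = τω = 226.5 × 364.7 = 82605 W
P_in = √3·V_L·I_L·cosφ = 1.732 × 208 × 342 × 0.759 = 93515 W
η = P_out / P_in = 82605 / 93515 = 0.883 = 88.3%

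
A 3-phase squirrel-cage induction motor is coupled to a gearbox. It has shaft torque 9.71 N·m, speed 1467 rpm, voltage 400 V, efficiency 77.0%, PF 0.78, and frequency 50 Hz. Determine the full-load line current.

ω = 2π×1467/60 = 153.6 rad/s; P_out = τω = 9.71 × 153.6 = 1491 W
P_in = P_out / η = 1491 / 0.770 = 1936 W
I_L = P_in / (√3·V_L·cosφ) = 1936 / (1.732 × 400 × 0.78) = 3.58 A

3.58 A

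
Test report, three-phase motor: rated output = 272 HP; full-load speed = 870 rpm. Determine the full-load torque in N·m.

P_out = 272 × 746 = 202912 W
ω = 2π × 870/60 = 91.11 rad/s
τ = P_out/ω = 202912/91.11 = 2230 N·m

2230 N·m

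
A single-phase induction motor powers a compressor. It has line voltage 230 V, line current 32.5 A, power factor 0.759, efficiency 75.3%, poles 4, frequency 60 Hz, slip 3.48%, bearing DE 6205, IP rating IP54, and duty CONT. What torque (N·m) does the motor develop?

23.5 N·m

P_in = V·I·cosφ = 230 × 32.5 × 0.759 = 5674 W
P_out = η·P_in = 0.753 × 5674 = 4273 W
n_s = 120×60/4 = 1800 rpm; n = 1800×(1−0.0348) = 1737 rpm
ω = 2π×1737/60 = 181.9 rad/s
τ = P_out/ω = 4273/181.9 = 23.5 N·m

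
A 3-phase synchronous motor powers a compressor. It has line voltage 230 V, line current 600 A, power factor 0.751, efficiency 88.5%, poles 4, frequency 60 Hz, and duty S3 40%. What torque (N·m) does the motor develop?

843 N·m

P_in = √3·V·I·cosφ = 1.732 × 230 × 600 × 0.751 = 179501 W
P_out = η·P_in = 0.885 × 179501 = 158858 W
n = n_s = 120×60/4 = 1800 rpm (synchronous)
ω = 2π×1800/60 = 188.5 rad/s
τ = P_out/ω = 158858/188.5 = 843 N·m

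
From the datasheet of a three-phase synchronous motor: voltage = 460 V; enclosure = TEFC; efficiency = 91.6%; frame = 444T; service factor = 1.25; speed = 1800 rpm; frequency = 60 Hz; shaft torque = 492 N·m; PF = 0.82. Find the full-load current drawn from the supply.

ω = 2π×1800/60 = 188.5 rad/s; P_out = τω = 492 × 188.5 = 92742 W
P_in = P_out / η = 92742 / 0.916 = 101247 W
I_L = P_in / (√3·V_L·cosφ) = 101247 / (1.732 × 460 × 0.82) = 155 A

155 A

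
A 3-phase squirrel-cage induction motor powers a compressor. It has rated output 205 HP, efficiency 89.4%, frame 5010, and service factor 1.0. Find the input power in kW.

171 kW

P_out = 205 × 746 = 152930 W
P_in = P_out/η = 152930/0.894 = 171063 W = 171 kW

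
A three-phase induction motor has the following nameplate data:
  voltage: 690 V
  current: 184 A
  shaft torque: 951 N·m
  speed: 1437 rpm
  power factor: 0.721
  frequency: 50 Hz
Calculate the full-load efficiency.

90.3 %

ω = 2π × 1437/60 = 150.5 rad/s; P_out = τω = 951 × 150.5 = 143126 W
P_in = √3·V_L·I_L·cosφ = 1.732 × 690 × 184 × 0.721 = 158544 W
η = P_out / P_in = 143126 / 158544 = 0.903 = 90.3%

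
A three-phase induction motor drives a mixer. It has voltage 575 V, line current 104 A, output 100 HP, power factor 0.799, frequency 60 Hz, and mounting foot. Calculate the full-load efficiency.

P_out = 100 × 746 = 74600 W
P_in = √3·V_L·I_L·cosφ = 1.732 × 575 × 104 × 0.799 = 82755 W
η = P_out / P_in = 74600 / 82755 = 0.901 = 90.1%

90.1 %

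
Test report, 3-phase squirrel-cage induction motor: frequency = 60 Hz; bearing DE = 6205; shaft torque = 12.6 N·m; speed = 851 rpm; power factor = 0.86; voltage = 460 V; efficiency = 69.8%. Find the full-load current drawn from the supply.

ω = 2π×851/60 = 89.12 rad/s; P_out = τω = 12.6 × 89.12 = 1123 W
P_in = P_out / η = 1123 / 0.698 = 1609 W
I_L = P_in / (√3·V_L·cosφ) = 1609 / (1.732 × 460 × 0.86) = 2.35 A

2.35 A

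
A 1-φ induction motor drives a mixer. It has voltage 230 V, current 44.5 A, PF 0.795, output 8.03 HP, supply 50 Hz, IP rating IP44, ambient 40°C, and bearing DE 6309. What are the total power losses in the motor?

2150 W

P_in = V·I·cosφ = 230×44.5×0.795 = 8137 W
P_out = 8.03×746 = 5990 W
Losses = P_in − P_out = 8137 − 5990 = 2147 W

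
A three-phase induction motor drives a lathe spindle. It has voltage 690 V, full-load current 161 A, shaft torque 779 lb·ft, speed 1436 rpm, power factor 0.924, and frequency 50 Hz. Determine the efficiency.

89.3 %

τ = 779 lb·ft × 1.356 = 1056 N·m
ω = 2π × 1436/60 = 150.4 rad/s; P_out = τω = 1056 × 150.4 = 158822 W
P_in = √3·V_L·I_L·cosφ = 1.732 × 690 × 161 × 0.924 = 177785 W
η = P_out / P_in = 158822 / 177785 = 0.893 = 89.3%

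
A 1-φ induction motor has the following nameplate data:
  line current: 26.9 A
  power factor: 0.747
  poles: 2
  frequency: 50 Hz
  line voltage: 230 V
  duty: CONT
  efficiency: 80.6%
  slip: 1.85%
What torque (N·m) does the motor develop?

12.1 N·m

P_in = V·I·cosφ = 230 × 26.9 × 0.747 = 4622 W
P_out = η·P_in = 0.806 × 4622 = 3725 W
n_s = 120×50/2 = 3000 rpm; n = 3000×(1−0.0185) = 2945 rpm
ω = 2π×2945/60 = 308.4 rad/s
τ = P_out/ω = 3725/308.4 = 12.1 N·m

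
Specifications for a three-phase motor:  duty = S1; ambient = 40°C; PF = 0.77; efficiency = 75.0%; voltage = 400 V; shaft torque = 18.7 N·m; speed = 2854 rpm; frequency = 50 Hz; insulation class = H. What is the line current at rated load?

14 A

ω = 2π×2854/60 = 298.9 rad/s; P_out = τω = 18.7 × 298.9 = 5589 W
P_in = P_out / η = 5589 / 0.750 = 7452 W
I_L = P_in / (√3·V_L·cosφ) = 7452 / (1.732 × 400 × 0.77) = 14 A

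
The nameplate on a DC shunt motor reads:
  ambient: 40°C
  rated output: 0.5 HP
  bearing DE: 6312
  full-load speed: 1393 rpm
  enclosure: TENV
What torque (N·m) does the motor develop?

P_out = 0.5 × 746 = 373 W
ω = 2π × 1393/60 = 145.9 rad/s
τ = P_out/ω = 373/145.9 = 2.56 N·m

2.56 N·m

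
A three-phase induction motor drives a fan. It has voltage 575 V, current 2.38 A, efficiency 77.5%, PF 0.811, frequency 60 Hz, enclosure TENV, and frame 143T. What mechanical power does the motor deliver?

1.49 kW

P_in = √3·V·I·cosφ = 1.732 × 575 × 2.38 × 0.811 = 1922 W
P_out = η·P_in = 0.775 × 1922 = 1490 W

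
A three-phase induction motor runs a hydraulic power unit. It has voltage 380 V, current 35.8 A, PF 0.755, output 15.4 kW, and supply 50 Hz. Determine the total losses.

P_in = √3·V·I·cosφ = 1.732×380×35.8×0.755 = 17789 W
P_out = 15400 W
Losses = P_in − P_out = 17789 − 15400 = 2389 W

2390 W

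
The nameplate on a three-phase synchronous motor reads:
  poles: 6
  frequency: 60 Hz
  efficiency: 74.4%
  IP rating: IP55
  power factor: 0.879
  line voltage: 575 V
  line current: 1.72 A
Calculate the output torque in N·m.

P_in = √3·V·I·cosφ = 1.732 × 575 × 1.72 × 0.879 = 1506 W
P_out = η·P_in = 0.744 × 1506 = 1120 W
n = n_s = 120×60/6 = 1200 rpm (synchronous)
ω = 2π×1200/60 = 125.7 rad/s
τ = P_out/ω = 1120/125.7 = 8.91 N·m

8.91 N·m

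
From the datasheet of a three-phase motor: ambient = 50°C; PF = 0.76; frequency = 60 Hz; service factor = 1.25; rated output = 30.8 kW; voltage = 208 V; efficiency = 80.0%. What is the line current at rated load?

141 A

P_out = 30.8 kW = 30800 W
P_in = P_out / η = 30800 / 0.800 = 38500 W
I_L = P_in / (√3·V_L·cosφ) = 38500 / (1.732 × 208 × 0.76) = 141 A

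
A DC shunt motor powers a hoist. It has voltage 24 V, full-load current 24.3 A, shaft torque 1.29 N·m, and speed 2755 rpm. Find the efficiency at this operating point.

63.8 %

ω = 2π × 2755/60 = 288.5 rad/s; P_out = τω = 1.29 × 288.5 = 372 W
P_in = V·I = 24 × 24.3 = 583 W
η = P_out / P_in = 372 / 583 = 0.638 = 63.8%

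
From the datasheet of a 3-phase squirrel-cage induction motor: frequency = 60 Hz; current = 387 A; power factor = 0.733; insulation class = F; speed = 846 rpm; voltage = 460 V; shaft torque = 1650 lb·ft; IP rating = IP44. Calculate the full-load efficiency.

τ = 1650 lb·ft × 1.356 = 2237 N·m
ω = 2π × 846/60 = 88.59 rad/s; P_out = τω = 2237 × 88.59 = 198176 W
P_in = √3·V_L·I_L·cosφ = 1.732 × 460 × 387 × 0.733 = 226006 W
η = P_out / P_in = 198176 / 226006 = 0.877 = 87.7%

87.7 %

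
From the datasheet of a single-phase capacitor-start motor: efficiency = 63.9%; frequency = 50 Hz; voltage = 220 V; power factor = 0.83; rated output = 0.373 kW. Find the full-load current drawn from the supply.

3.2 A

P_out = 0.373 kW = 373 W
P_in = P_out / η = 373 / 0.639 = 584 W
I = P_in / (V·cosφ) = 584 / (220 × 0.83) = 3.2 A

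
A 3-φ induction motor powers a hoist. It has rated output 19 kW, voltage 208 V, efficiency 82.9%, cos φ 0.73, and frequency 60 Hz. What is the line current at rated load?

87.1 A

P_out = 19 kW = 19000 W
P_in = P_out / η = 19000 / 0.829 = 22919 W
I_L = P_in / (√3·V_L·cosφ) = 22919 / (1.732 × 208 × 0.73) = 87.1 A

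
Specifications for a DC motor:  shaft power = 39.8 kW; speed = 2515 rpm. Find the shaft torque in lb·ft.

111 lb·ft

ω = 2π × 2515/60 = 263.4 rad/s
τ = P/ω = 39800/263.4 = 151.1 N·m
In lb·ft: 151.1/1.356 = 111 lb·ft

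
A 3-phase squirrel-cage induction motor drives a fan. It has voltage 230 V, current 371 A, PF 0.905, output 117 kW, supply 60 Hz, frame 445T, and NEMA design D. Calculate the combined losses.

16.8 kW

P_in = √3·V·I·cosφ = 1.732×230×371×0.905 = 133751 W
P_out = 117000 W
Losses = P_in − P_out = 133751 − 117000 = 16751 W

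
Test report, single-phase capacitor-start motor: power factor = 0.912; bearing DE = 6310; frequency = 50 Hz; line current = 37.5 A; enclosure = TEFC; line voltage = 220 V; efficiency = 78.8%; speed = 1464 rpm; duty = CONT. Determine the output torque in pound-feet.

28.5 lb·ft

P_in = V·I·cosφ = 220 × 37.5 × 0.912 = 7524 W
P_out = η·P_in = 0.788 × 7524 = 5929 W
n = 1464 rpm
ω = 2π×1464/60 = 153.3 rad/s
τ = P_out/ω = 5929/153.3 = 38.68 N·m
In lb·ft: 38.68/1.356 = 28.5 lb·ft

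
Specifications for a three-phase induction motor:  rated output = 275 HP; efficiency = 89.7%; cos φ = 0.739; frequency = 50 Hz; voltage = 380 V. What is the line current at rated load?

P_out = 275 × 746 = 205150 W
P_in = P_out / η = 205150 / 0.897 = 228707 W
I_L = P_in / (√3·V_L·cosφ) = 228707 / (1.732 × 380 × 0.739) = 470 A

470 A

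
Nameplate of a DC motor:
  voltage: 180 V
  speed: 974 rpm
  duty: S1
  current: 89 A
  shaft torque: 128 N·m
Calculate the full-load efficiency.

ω = 2π × 974/60 = 102 rad/s; P_out = τω = 128 × 102 = 13056 W
P_in = V·I = 180 × 89 = 16020 W
η = P_out / P_in = 13056 / 16020 = 0.815 = 81.5%

81.5 %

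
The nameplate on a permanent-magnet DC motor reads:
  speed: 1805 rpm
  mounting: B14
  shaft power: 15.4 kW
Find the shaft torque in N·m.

ω = 2π × 1805/60 = 189 rad/s
τ = P/ω = 15400/189 = 81.5 N·m

81.5 N·m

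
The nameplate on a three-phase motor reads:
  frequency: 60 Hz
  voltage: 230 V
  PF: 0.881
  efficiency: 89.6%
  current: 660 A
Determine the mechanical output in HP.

P_in = √3·V·I·cosφ = 1.732 × 230 × 660 × 0.881 = 231630 W
P_out = η·P_in = 0.896 × 231630 = 207540 W
= 207540/746 = 278 HP

278 HP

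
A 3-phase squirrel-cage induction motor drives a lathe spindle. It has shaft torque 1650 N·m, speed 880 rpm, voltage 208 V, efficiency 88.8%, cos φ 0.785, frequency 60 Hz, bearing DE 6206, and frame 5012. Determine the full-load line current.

605 A

ω = 2π×880/60 = 92.15 rad/s; P_out = τω = 1650 × 92.15 = 152048 W
P_in = P_out / η = 152048 / 0.888 = 171225 W
I_L = P_in / (√3·V_L·cosφ) = 171225 / (1.732 × 208 × 0.785) = 605 A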